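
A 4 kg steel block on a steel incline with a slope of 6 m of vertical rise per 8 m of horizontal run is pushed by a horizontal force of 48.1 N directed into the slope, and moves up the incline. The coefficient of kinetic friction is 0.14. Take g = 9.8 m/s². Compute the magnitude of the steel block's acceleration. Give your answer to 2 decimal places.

The horizontal push has components F cos 36.87° = 48.1 × 0.8000 = 38.480 N up the incline and F sin 36.87° = 48.1 × 0.6000 = 28.860 N pressing into the surface.
The normal force is therefore N = mg cos 36.87° + F sin 36.87° = 31.360 + 28.860 = 60.220 N, and kinetic friction down the slope is μN = 0.14 × 60.220 = 8.431 N.
Along the incline: F cos 36.87° − mg sin 36.87° − μN = ma, so 38.480 − 23.520 − 8.431 = 4 a, giving a = 1.6322 m/s².

1.63 m/s²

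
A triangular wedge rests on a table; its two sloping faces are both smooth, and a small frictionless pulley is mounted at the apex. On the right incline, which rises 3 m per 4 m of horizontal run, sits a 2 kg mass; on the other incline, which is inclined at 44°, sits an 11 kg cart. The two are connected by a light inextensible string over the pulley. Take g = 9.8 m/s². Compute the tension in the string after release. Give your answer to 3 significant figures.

Resolve each weight along its own incline: the 2 kg mass has component 2 × 9.8 × sin 36.87° = 11.760 N down its slope, and the 11 kg mass has 11 × 9.8 × sin 44° = 74.884 N down its slope.
The 11 kg side's 74.884 N exceeds the other side's 11.760 N, so that mass slides down and the 2 kg mass slides up. Taking that direction as positive, Newton's second law for the whole system gives 74.884 − 11.760 = (2 + 11) a, so a = 63.124 / 13 = 4.8557 m/s².
For the 2 kg mass (up-slope positive): T − 11.760 = 2 × 4.8557, so T = 21.471 N.

21.5 N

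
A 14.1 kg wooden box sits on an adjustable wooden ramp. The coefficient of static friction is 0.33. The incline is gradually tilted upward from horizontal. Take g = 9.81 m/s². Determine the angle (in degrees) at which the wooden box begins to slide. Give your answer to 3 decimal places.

At the threshold of sliding, static friction is at its maximum μ_s N and exactly balances the weight component along the incline: mg sin θ = μ_s mg cos θ.
Hence tan θ = μ_s = 0.33, so θ = arctan(0.33) = 18.2629°.

18.263°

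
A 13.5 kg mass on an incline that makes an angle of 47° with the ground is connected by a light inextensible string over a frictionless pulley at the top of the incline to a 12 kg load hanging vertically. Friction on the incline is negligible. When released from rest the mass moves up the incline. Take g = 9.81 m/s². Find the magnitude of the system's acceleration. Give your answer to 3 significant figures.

For the mass on the incline: the weight component along the slope is m₁g sin 47° = 13.5 × 9.81 × 0.7314 = 96.863 N and the normal force is N = m₁g cos 47° = 90.320 N.
Newton's second law for the mass (up-slope positive): T − 96.863 = 13.5 a. For the hanging load (downward positive): 12 × 9.81 − T = 12 a.
Adding the two equations eliminates T: 20.857 = 25.5 a, so a = 0.8179 m/s².

0.818 m/s²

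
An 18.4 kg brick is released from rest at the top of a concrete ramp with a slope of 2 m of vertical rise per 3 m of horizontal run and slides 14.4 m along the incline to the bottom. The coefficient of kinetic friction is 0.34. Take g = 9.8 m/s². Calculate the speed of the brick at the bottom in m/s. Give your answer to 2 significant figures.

8.8 m/s

The weight component along the incline is mg sin 33.69° = 100.024 N and the normal force is N = mg cos 33.69° = 150.035 N.
Friction up the slope is f = μN = 0.34 × 150.035 = 51.012 N, so the net downslope force is 100.024 − 51.012 = 49.012 N and a = 49.012 / 18.4 = 2.6637 m/s².
Starting from rest over a distance of 14.4 m, v² = 2aL = 2 × 2.6637 × 14.4 = 76.7146, so v = 8.7587 m/s.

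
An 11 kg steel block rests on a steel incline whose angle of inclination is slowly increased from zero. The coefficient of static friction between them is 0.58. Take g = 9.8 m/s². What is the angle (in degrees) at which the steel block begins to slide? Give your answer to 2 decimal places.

At the threshold of sliding, static friction is at its maximum μ_s N and exactly balances the weight component along the incline: mg sin θ = μ_s mg cos θ.
Hence tan θ = μ_s = 0.58, so θ = arctan(0.58) = 30.1137°.

30.11°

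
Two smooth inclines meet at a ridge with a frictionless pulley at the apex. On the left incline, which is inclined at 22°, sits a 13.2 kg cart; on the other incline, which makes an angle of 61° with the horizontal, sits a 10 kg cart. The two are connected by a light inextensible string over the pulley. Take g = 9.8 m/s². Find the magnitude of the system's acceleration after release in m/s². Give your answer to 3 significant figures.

1.61 m/s²

Resolve each weight along its own incline: the 13.2 kg mass has component 13.2 × 9.8 × sin 22° = 48.459 N down its slope, and the 10 kg mass has 10 × 9.8 × sin 61° = 85.713 N down its slope.
The 10 kg side's 85.713 N exceeds the other side's 48.459 N, so that mass slides down and the 13.2 kg mass slides up. Taking that direction as positive, Newton's second law for the whole system gives 85.713 − 48.459 = (13.2 + 10) a, so a = 37.254 / 23.2 = 1.6058 m/s².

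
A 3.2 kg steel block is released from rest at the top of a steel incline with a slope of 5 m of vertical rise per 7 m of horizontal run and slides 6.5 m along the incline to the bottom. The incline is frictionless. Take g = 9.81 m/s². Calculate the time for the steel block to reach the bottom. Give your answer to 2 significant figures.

1.5 s

The weight component along the incline is mg sin 35.54° = 18.246 N and the normal force is N = mg cos 35.54° = 25.545 N.
With no friction, a = g sin 35.54° = 5.7019 m/s².
Starting from rest, L = ½at², so t = √(2L/a) = √(2 × 6.5 / 5.7019) = 1.5099 s.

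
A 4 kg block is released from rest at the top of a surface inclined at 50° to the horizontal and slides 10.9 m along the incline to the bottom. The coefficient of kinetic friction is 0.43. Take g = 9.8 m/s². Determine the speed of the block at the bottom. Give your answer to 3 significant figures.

10.2 m/s

The weight component along the incline is mg sin 50° = 30.029 N and the normal force is N = mg cos 50° = 25.197 N.
Friction up the slope is f = μN = 0.43 × 25.197 = 10.835 N, so the net downslope force is 30.029 − 10.835 = 19.194 N and a = 19.194 / 4 = 4.7985 m/s².
Starting from rest over a distance of 10.9 m, v² = 2aL = 2 × 4.7985 × 10.9 = 104.6073, so v = 10.2278 m/s.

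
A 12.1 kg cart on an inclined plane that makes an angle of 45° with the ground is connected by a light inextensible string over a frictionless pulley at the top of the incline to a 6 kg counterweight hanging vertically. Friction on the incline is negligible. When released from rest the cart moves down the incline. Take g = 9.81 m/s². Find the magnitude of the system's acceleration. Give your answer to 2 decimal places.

For the cart on the incline: the weight component along the slope is m₁g sin 45° = 12.1 × 9.81 × 0.7071 = 83.933 N and the normal force is N = m₁g cos 45° = 83.934 N.
Newton's second law for the cart (down-slope positive): 83.933 − T = 12.1 a. For the hanging counterweight (upward positive): T − 6 × 9.81 = 6 a.
Adding the two equations eliminates T: 25.073 = 18.1 a, so a = 1.3852 m/s².

1.39 m/s²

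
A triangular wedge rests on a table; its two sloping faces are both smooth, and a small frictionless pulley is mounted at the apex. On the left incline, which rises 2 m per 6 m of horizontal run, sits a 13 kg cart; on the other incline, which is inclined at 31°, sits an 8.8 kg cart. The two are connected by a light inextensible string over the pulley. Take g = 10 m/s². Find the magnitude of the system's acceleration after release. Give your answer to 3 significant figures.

0.193 m/s²

Resolve each weight along its own incline: the 13 kg mass has component 13 × 10 × sin 18.43° = 41.110 N down its slope, and the 8.8 kg mass has 8.8 × 10 × sin 31° = 45.323 N down its slope.
The 8.8 kg side's 45.323 N exceeds the other side's 41.110 N, so that mass slides down and the 13 kg mass slides up. Taking that direction as positive, Newton's second law for the whole system gives 45.323 − 41.110 = (13 + 8.8) a, so a = 4.213 / 21.8 = 0.1933 m/s².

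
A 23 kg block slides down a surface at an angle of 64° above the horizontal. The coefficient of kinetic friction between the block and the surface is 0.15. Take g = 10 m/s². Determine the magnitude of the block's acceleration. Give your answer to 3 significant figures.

8.33 m/s²

Resolving the weight along the incline: the component pulling the block down the slope is mg sin 64° = 23 × 10 × 0.8988 = 206.724 N, and the normal force is N = mg cos 64° = 23 × 10 × 0.4384 = 100.832 N.
Kinetic friction acts up the slope with magnitude f = μN = 0.15 × 100.832 = 15.125 N.
Net force along the incline is 206.724 − 15.125 = 191.599 N, so a = 191.599 / 23 = 8.3304 m/s².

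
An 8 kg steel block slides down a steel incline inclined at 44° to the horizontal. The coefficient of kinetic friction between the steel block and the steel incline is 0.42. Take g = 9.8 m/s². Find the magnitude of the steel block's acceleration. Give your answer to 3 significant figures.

3.85 m/s²

Resolving the weight along the incline: the component pulling the steel block down the slope is mg sin 44° = 8 × 9.8 × 0.6947 = 54.464 N, and the normal force is N = mg cos 44° = 8 × 9.8 × 0.7193 = 56.393 N.
Kinetic friction acts up the slope with magnitude f = μN = 0.42 × 56.393 = 23.685 N.
Net force along the incline is 54.464 − 23.685 = 30.779 N, so a = 30.779 / 8 = 3.8474 m/s².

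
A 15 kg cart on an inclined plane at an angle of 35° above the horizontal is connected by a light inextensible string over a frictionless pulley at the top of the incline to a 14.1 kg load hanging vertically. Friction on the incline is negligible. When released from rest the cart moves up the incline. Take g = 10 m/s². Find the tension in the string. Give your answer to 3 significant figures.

114 N

For the cart on the incline: the weight component along the slope is m₁g sin 35° = 15 × 10 × 0.5736 = 86.040 N and the normal force is N = m₁g cos 35° = 122.873 N.
Newton's second law for the cart (up-slope positive): T − 86.040 = 15 a. For the hanging load (downward positive): 14.1 × 10 − T = 14.1 a.
Adding the two equations eliminates T: 54.960 = 29.1 a, so a = 1.8887 m/s².
Then from the hanging load's equation, T = 14.1 × (10 − 1.8887) = 114.369 N.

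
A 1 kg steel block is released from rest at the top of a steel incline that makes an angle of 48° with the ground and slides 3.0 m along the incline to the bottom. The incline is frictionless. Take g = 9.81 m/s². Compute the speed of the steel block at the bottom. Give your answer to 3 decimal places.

6.614 m/s

The weight component along the incline is mg sin 48° = 7.290 N and the normal force is N = mg cos 48° = 6.564 N.
With no friction, a = g sin 48° = 7.2903 m/s².
Starting from rest over a distance of 3.0 m, v² = 2aL = 2 × 7.2903 × 3.0 = 43.7418, so v = 6.6138 m/s.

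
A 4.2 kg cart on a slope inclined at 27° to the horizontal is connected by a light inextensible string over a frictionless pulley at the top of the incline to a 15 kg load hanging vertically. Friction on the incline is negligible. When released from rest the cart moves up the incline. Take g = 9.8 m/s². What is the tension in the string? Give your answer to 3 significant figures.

For the cart on the incline: the weight component along the slope is m₁g sin 27° = 4.2 × 9.8 × 0.4540 = 18.687 N and the normal force is N = m₁g cos 27° = 36.674 N.
Newton's second law for the cart (up-slope positive): T − 18.687 = 4.2 a. For the hanging load (downward positive): 15 × 9.8 − T = 15 a.
Adding the two equations eliminates T: 128.313 = 19.2 a, so a = 6.6830 m/s².
Then from the hanging load's equation, T = 15 × (9.8 − 6.6830) = 46.755 N.

46.8 N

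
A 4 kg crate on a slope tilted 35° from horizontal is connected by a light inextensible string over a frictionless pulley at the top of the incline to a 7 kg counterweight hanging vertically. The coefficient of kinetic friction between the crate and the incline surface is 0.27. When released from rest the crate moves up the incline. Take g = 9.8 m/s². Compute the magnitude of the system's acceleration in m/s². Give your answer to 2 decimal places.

For the crate on the incline: the weight component along the slope is m₁g sin 35° = 4 × 9.8 × 0.5736 = 22.485 N and the normal force is N = m₁g cos 35° = 32.111 N.
Kinetic friction opposes the crate's motion up the incline: f = μN = 0.27 × 32.111 = 8.670 N acting down the slope.
Newton's second law for the crate (up-slope positive): T − 22.485 − 8.670 = 4 a. For the hanging counterweight (downward positive): 7 × 9.8 − T = 7 a.
Adding the two equations eliminates T: 37.445 = 11 a, so a = 3.4041 m/s².

3.40 m/s²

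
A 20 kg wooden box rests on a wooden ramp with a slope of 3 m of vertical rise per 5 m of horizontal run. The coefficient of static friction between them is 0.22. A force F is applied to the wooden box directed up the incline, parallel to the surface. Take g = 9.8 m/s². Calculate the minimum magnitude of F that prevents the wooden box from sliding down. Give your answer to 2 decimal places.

63.87 N

The normal force is N = mg cos 30.96° = 168.069 N. With F at its minimum the wooden box is on the verge of sliding down, so static friction is at its maximum μ_s N = 0.22 × 168.069 = 36.975 N and acts up the slope.
Equilibrium along the incline: F + μ_s N = mg sin 30.96°, so F = 100.841 − 36.975 = 63.866 N.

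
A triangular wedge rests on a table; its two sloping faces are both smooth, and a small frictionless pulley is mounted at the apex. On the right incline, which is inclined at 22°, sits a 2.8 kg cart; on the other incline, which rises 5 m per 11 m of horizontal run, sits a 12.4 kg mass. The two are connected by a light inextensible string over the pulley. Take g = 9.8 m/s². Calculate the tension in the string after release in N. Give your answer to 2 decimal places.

17.65 N

Resolve each weight along its own incline: the 2.8 kg mass has component 2.8 × 9.8 × sin 22° = 10.279 N down its slope, and the 12.4 kg mass has 12.4 × 9.8 × sin 24.44° = 50.285 N down its slope.
The 12.4 kg side's 50.285 N exceeds the other side's 10.279 N, so that mass slides down and the 2.8 kg mass slides up. Taking that direction as positive, Newton's second law for the whole system gives 50.285 − 10.279 = (2.8 + 12.4) a, so a = 40.006 / 15.2 = 2.6320 m/s².
For the 2.8 kg mass (up-slope positive): T − 10.279 = 2.8 × 2.6320, so T = 17.649 N.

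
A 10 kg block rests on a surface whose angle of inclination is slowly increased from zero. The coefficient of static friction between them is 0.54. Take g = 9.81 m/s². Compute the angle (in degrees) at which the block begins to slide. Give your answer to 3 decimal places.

At the threshold of sliding, static friction is at its maximum μ_s N and exactly balances the weight component along the incline: mg sin θ = μ_s mg cos θ.
Hence tan θ = μ_s = 0.54, so θ = arctan(0.54) = 28.3690°.

28.369°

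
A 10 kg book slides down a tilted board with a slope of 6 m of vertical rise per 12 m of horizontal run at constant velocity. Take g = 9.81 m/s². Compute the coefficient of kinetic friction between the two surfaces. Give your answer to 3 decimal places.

At constant velocity the net force along the incline is zero: mg sin 26.57° = μ mg cos 26.57°.
So μ = tan 26.57° = 0.4472 / 0.8944 = 0.5000.

0.500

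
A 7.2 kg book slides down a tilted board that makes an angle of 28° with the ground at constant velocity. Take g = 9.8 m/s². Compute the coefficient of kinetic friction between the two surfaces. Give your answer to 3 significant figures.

0.532

At constant velocity the net force along the incline is zero: mg sin 28° = μ mg cos 28°.
So μ = tan 28° = 0.4695 / 0.8829 = 0.5318.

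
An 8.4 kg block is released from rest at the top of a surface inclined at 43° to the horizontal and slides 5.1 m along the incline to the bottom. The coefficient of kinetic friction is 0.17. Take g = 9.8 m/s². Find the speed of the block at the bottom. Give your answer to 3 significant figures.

The weight component along the incline is mg sin 43° = 56.142 N and the normal force is N = mg cos 43° = 60.205 N.
Friction up the slope is f = μN = 0.17 × 60.205 = 10.235 N, so the net downslope force is 56.142 − 10.235 = 45.907 N and a = 45.907 / 8.4 = 5.4651 m/s².
Starting from rest over a distance of 5.1 m, v² = 2aL = 2 × 5.4651 × 5.1 = 55.7440, so v = 7.4662 m/s.

7.47 m/s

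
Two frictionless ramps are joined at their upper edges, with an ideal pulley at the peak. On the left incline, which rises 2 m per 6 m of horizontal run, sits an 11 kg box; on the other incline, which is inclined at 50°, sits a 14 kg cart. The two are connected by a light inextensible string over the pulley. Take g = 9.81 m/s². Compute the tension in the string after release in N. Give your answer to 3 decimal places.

Resolve each weight along its own incline: the 11 kg mass has component 11 × 9.81 × sin 18.43° = 34.124 N down its slope, and the 14 kg mass has 14 × 9.81 × sin 50° = 105.209 N down its slope.
The 14 kg side's 105.209 N exceeds the other side's 34.124 N, so that mass slides down and the 11 kg mass slides up. Taking that direction as positive, Newton's second law for the whole system gives 105.209 − 34.124 = (11 + 14) a, so a = 71.085 / 25 = 2.8434 m/s².
For the 11 kg mass (up-slope positive): T − 34.124 = 11 × 2.8434, so T = 65.401 N.

65.401 N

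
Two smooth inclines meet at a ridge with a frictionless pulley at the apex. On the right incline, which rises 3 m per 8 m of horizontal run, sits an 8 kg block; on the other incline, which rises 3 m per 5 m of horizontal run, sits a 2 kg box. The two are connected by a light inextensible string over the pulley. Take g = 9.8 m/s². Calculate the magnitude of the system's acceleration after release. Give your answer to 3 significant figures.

Resolve each weight along its own incline: the 8 kg mass has component 8 × 9.8 × sin 20.56° = 27.528 N down its slope, and the 2 kg mass has 2 × 9.8 × sin 30.96° = 10.084 N down its slope.
The 8 kg side's 27.528 N exceeds the other side's 10.084 N, so that mass slides down and the 2 kg mass slides up. Taking that direction as positive, Newton's second law for the whole system gives 27.528 − 10.084 = (8 + 2) a, so a = 17.444 / 10 = 1.7444 m/s².

1.74 m/s²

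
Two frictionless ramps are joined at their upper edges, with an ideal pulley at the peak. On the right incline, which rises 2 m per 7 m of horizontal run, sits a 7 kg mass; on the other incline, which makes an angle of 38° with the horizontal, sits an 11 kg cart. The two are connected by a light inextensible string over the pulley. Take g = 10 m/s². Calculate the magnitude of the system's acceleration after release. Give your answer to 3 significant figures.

2.69 m/s²

Resolve each weight along its own incline: the 7 kg mass has component 7 × 10 × sin 15.95° = 19.230 N down its slope, and the 11 kg mass has 11 × 10 × sin 38° = 67.723 N down its slope.
The 11 kg side's 67.723 N exceeds the other side's 19.230 N, so that mass slides down and the 7 kg mass slides up. Taking that direction as positive, Newton's second law for the whole system gives 67.723 − 19.230 = (7 + 11) a, so a = 48.493 / 18 = 2.6941 m/s².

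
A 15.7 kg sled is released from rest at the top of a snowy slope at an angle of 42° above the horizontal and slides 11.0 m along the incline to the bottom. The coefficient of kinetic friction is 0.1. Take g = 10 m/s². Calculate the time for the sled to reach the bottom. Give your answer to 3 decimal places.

1.923 s

The weight component along the incline is mg sin 42° = 105.054 N and the normal force is N = mg cos 42° = 116.674 N.
Friction up the slope is f = μN = 0.1 × 116.674 = 11.667 N, so the net downslope force is 105.054 − 11.667 = 93.387 N and a = 93.387 / 15.7 = 5.9482 m/s².
Starting from rest, L = ½at², so t = √(2L/a) = √(2 × 11.0 / 5.9482) = 1.9232 s.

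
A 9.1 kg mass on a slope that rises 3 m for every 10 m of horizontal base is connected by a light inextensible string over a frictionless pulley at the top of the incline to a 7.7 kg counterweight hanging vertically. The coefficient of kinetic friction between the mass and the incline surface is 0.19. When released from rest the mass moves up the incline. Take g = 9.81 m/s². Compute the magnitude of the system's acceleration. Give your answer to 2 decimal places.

2.00 m/s²

For the mass on the incline: the weight component along the slope is m₁g sin 16.70° = 9.1 × 9.81 × 0.2873 = 25.648 N and the normal force is N = m₁g cos 16.70° = 85.506 N.
Kinetic friction opposes the mass's motion up the incline: f = μN = 0.19 × 85.506 = 16.246 N acting down the slope.
Newton's second law for the mass (up-slope positive): T − 25.648 − 16.246 = 9.1 a. For the hanging counterweight (downward positive): 7.7 × 9.81 − T = 7.7 a.
Adding the two equations eliminates T: 33.643 = 16.8 a, so a = 2.0026 m/s².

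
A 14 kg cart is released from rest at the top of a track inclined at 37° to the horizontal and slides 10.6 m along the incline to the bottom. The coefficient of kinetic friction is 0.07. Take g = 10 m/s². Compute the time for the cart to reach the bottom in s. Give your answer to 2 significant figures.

The weight component along the incline is mg sin 37° = 84.254 N and the normal force is N = mg cos 37° = 111.809 N.
Friction up the slope is f = μN = 0.07 × 111.809 = 7.827 N, so the net downslope force is 84.254 − 7.827 = 76.427 N and a = 76.427 / 14 = 5.4591 m/s².
Starting from rest, L = ½at², so t = √(2L/a) = √(2 × 10.6 / 5.4591) = 1.9706 s.

2.0 s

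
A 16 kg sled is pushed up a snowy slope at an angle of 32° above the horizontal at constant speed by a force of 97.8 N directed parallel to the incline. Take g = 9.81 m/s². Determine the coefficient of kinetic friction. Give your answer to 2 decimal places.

At constant speed ΣF = 0 along the incline. The applied 97.8 N acts up the slope; the weight component mg sin 32° = 83.176 N and kinetic friction μN both act down the slope.
So 97.8 = 83.176 + μ × 133.110, giving μ = (97.8 − 83.176) / 133.110 = 0.1099.

0.11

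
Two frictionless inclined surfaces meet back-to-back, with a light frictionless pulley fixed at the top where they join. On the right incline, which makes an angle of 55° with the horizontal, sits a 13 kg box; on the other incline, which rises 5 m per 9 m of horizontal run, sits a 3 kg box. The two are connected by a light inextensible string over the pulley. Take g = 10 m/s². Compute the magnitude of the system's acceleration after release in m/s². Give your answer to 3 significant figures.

5.75 m/s²

Resolve each weight along its own incline: the 13 kg mass has component 13 × 10 × sin 55° = 106.490 N down its slope, and the 3 kg mass has 3 × 10 × sin 29.05° = 14.569 N down its slope.
The 13 kg side's 106.490 N exceeds the other side's 14.569 N, so that mass slides down and the 3 kg mass slides up. Taking that direction as positive, Newton's second law for the whole system gives 106.490 − 14.569 = (13 + 3) a, so a = 91.921 / 16 = 5.7451 m/s².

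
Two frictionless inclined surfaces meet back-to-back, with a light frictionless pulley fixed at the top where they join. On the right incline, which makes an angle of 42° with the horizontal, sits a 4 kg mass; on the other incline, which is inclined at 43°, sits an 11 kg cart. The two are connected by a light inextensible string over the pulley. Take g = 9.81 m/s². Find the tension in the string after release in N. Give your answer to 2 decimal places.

Resolve each weight along its own incline: the 4 kg mass has component 4 × 9.81 × sin 42° = 26.257 N down its slope, and the 11 kg mass has 11 × 9.81 × sin 43° = 73.594 N down its slope.
The 11 kg side's 73.594 N exceeds the other side's 26.257 N, so that mass slides down and the 4 kg mass slides up. Taking that direction as positive, Newton's second law for the whole system gives 73.594 − 26.257 = (4 + 11) a, so a = 47.337 / 15 = 3.1558 m/s².
For the 4 kg mass (up-slope positive): T − 26.257 = 4 × 3.1558, so T = 38.880 N.

38.88 N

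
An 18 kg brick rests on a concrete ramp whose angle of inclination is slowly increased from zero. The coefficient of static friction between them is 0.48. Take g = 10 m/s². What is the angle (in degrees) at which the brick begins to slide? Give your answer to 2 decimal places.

25.64°

At the threshold of sliding, static friction is at its maximum μ_s N and exactly balances the weight component along the incline: mg sin θ = μ_s mg cos θ.
Hence tan θ = μ_s = 0.48, so θ = arctan(0.48) = 25.6410°.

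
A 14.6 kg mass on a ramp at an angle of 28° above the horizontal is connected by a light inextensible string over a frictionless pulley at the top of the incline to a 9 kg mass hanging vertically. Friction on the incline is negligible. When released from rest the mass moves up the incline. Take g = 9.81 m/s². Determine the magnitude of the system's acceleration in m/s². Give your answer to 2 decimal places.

For the mass on the incline: the weight component along the slope is m₁g sin 28° = 14.6 × 9.81 × 0.4695 = 67.245 N and the normal force is N = m₁g cos 28° = 126.461 N.
Newton's second law for the mass (up-slope positive): T − 67.245 = 14.6 a. For the hanging mass (downward positive): 9 × 9.81 − T = 9 a.
Adding the two equations eliminates T: 21.045 = 23.6 a, so a = 0.8917 m/s².

0.89 m/s²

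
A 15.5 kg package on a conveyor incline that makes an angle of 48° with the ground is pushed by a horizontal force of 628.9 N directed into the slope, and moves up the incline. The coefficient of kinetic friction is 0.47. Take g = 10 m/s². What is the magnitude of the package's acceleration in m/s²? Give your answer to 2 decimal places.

2.40 m/s²

The horizontal push has components F cos 48° = 628.9 × 0.6691 = 420.797 N up the incline and F sin 48° = 628.9 × 0.7431 = 467.336 N pressing into the surface.
The normal force is therefore N = mg cos 48° + F sin 48° = 103.711 + 467.336 = 571.047 N, and kinetic friction down the slope is μN = 0.47 × 571.047 = 268.392 N.
Along the incline: F cos 48° − mg sin 48° − μN = ma, so 420.797 − 115.180 − 268.392 = 15.5 a, giving a = 2.4016 m/s².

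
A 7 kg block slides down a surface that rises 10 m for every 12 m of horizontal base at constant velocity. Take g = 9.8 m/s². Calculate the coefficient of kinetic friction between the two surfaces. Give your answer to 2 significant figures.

0.83

At constant velocity the net force along the incline is zero: mg sin 39.81° = μ mg cos 39.81°.
So μ = tan 39.81° = 0.6402 / 0.7682 = 0.8334.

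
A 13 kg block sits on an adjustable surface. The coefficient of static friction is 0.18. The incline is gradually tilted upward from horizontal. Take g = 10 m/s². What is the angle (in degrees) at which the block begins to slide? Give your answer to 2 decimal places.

10.20°

At the threshold of sliding, static friction is at its maximum μ_s N and exactly balances the weight component along the incline: mg sin θ = μ_s mg cos θ.
Hence tan θ = μ_s = 0.18, so θ = arctan(0.18) = 10.2040°.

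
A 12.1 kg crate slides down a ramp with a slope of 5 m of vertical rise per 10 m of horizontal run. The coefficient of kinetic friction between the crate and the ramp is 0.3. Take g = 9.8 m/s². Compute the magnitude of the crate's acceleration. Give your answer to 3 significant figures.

1.75 m/s²

Resolving the weight along the incline: the component pulling the crate down the slope is mg sin 26.57° = 12.1 × 9.8 × 0.4472 = 53.029 N, and the normal force is N = mg cos 26.57° = 12.1 × 9.8 × 0.8944 = 106.058 N.
Kinetic friction acts up the slope with magnitude f = μN = 0.3 × 106.058 = 31.817 N.
Net force along the incline is 53.029 − 31.817 = 21.212 N, so a = 21.212 / 12.1 = 1.7531 m/s².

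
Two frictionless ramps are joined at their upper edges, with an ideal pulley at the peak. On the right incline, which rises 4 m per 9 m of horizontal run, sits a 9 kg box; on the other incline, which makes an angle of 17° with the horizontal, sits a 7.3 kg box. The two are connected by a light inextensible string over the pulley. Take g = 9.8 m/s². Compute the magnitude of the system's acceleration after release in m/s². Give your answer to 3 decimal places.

0.914 m/s²

Resolve each weight along its own incline: the 9 kg mass has component 9 × 9.8 × sin 23.96° = 35.821 N down its slope, and the 7.3 kg mass has 7.3 × 9.8 × sin 17° = 20.916 N down its slope.
The 9 kg side's 35.821 N exceeds the other side's 20.916 N, so that mass slides down and the 7.3 kg mass slides up. Taking that direction as positive, Newton's second law for the whole system gives 35.821 − 20.916 = (9 + 7.3) a, so a = 14.905 / 16.3 = 0.9144 m/s².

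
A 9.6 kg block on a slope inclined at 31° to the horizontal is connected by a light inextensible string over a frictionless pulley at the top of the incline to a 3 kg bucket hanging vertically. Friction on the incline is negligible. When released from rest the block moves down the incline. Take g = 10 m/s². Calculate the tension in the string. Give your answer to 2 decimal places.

34.63 N

For the block on the incline: the weight component along the slope is m₁g sin 31° = 9.6 × 10 × 0.5150 = 49.440 N and the normal force is N = m₁g cos 31° = 82.288 N.
Newton's second law for the block (down-slope positive): 49.440 − T = 9.6 a. For the hanging bucket (upward positive): T − 3 × 10 = 3 a.
Adding the two equations eliminates T: 19.440 = 12.6 a, so a = 1.5429 m/s².
Then from the hanging bucket's equation, T = 3 × (10 + 1.5429) = 34.629 N.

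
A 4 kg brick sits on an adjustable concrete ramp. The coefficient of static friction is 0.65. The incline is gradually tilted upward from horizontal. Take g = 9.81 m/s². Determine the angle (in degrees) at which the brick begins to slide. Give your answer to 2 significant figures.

33°

At the threshold of sliding, static friction is at its maximum μ_s N and exactly balances the weight component along the incline: mg sin θ = μ_s mg cos θ.
Hence tan θ = μ_s = 0.65, so θ = arctan(0.65) = 33.0239°.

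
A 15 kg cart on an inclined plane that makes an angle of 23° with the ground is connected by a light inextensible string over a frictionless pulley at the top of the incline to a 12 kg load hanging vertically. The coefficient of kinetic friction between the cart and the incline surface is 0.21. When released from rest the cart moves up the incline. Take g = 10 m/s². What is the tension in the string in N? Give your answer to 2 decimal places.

105.60 N

For the cart on the incline: the weight component along the slope is m₁g sin 23° = 15 × 10 × 0.3907 = 58.605 N and the normal force is N = m₁g cos 23° = 138.076 N.
Kinetic friction opposes the cart's motion up the incline: f = μN = 0.21 × 138.076 = 28.996 N acting down the slope.
Newton's second law for the cart (up-slope positive): T − 58.605 − 28.996 = 15 a. For the hanging load (downward positive): 12 × 10 − T = 12 a.
Adding the two equations eliminates T: 32.399 = 27 a, so a = 1.2000 m/s².
Then from the hanging load's equation, T = 12 × (10 − 1.2000) = 105.600 N.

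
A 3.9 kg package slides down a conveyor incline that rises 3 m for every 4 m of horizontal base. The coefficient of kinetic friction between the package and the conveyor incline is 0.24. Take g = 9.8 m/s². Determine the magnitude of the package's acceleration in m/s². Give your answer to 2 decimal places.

4.00 m/s²

Resolving the weight along the incline: the component pulling the package down the slope is mg sin 36.87° = 3.9 × 9.8 × 0.6000 = 22.932 N, and the normal force is N = mg cos 36.87° = 3.9 × 9.8 × 0.8000 = 30.576 N.
Kinetic friction acts up the slope with magnitude f = μN = 0.24 × 30.576 = 7.338 N.
Net force along the incline is 22.932 − 7.338 = 15.594 N, so a = 15.594 / 3.9 = 3.9985 m/s².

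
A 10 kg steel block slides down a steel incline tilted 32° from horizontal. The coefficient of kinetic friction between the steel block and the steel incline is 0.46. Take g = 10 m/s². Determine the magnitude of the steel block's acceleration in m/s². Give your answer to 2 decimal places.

Resolving the weight along the incline: the component pulling the steel block down the slope is mg sin 32° = 10 × 10 × 0.5299 = 52.990 N, and the normal force is N = mg cos 32° = 10 × 10 × 0.8480 = 84.800 N.
Kinetic friction acts up the slope with magnitude f = μN = 0.46 × 84.800 = 39.008 N.
Net force along the incline is 52.990 − 39.008 = 13.982 N, so a = 13.982 / 10 = 1.3982 m/s².

1.40 m/s²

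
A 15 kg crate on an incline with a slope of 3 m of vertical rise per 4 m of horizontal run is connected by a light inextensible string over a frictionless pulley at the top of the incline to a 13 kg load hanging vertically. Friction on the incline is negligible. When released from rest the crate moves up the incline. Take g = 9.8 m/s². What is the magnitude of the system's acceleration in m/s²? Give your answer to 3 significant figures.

1.40 m/s²

For the crate on the incline: the weight component along the slope is m₁g sin 36.87° = 15 × 9.8 × 0.6000 = 88.200 N and the normal force is N = m₁g cos 36.87° = 117.600 N.
Newton's second law for the crate (up-slope positive): T − 88.200 = 15 a. For the hanging load (downward positive): 13 × 9.8 − T = 13 a.
Adding the two equations eliminates T: 39.200 = 28 a, so a = 1.4000 m/s².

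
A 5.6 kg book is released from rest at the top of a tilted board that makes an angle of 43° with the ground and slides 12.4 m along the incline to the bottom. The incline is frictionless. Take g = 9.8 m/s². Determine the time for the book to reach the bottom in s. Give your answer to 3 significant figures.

1.93 s

The weight component along the incline is mg sin 43° = 37.428 N and the normal force is N = mg cos 43° = 40.137 N.
With no friction, a = g sin 43° = 6.6836 m/s².
Starting from rest, L = ½at², so t = √(2L/a) = √(2 × 12.4 / 6.6836) = 1.9263 s.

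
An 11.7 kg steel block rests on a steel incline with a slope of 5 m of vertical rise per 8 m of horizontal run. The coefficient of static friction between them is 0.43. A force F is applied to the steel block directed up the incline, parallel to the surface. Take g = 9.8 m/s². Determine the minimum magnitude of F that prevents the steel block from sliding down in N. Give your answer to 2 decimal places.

18.96 N

The normal force is N = mg cos 32.01° = 97.231 N. With F at its minimum the steel block is on the verge of sliding down, so static friction is at its maximum μ_s N = 0.43 × 97.231 = 41.809 N and acts up the slope.
Equilibrium along the incline: F + μ_s N = mg sin 32.01°, so F = 60.770 − 41.809 = 18.961 N.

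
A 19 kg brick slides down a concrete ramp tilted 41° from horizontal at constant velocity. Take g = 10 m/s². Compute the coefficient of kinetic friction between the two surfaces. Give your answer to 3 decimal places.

At constant velocity the net force along the incline is zero: mg sin 41° = μ mg cos 41°.
So μ = tan 41° = 0.6561 / 0.7547 = 0.8694.

0.869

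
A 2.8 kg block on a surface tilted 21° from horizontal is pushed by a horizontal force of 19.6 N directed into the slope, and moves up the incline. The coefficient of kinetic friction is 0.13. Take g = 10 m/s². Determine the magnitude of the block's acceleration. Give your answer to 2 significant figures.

1.4 m/s²

The horizontal push has components F cos 21° = 19.6 × 0.9336 = 18.299 N up the incline and F sin 21° = 19.6 × 0.3584 = 7.025 N pressing into the surface.
The normal force is therefore N = mg cos 21° + F sin 21° = 26.141 + 7.025 = 33.166 N, and kinetic friction down the slope is μN = 0.13 × 33.166 = 4.312 N.
Along the incline: F cos 21° − mg sin 21° − μN = ma, so 18.299 − 10.035 − 4.312 = 2.8 a, giving a = 1.4114 m/s².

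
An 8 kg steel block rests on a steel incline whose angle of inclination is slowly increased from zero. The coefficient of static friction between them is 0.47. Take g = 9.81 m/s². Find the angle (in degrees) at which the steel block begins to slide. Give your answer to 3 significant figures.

At the threshold of sliding, static friction is at its maximum μ_s N and exactly balances the weight component along the incline: mg sin θ = μ_s mg cos θ.
Hence tan θ = μ_s = 0.47, so θ = arctan(0.47) = 25.1735°.

25.2°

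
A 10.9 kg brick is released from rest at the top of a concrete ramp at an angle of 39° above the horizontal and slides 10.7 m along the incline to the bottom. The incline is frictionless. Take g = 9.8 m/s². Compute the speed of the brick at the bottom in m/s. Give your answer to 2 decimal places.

11.49 m/s

The weight component along the incline is mg sin 39° = 67.224 N and the normal force is N = mg cos 39° = 83.015 N.
With no friction, a = g sin 39° = 6.1673 m/s².
Starting from rest over a distance of 10.7 m, v² = 2aL = 2 × 6.1673 × 10.7 = 131.9802, so v = 11.4883 m/s.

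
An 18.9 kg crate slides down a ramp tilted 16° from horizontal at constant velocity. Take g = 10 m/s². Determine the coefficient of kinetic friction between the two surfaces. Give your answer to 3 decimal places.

At constant velocity the net force along the incline is zero: mg sin 16° = μ mg cos 16°.
So μ = tan 16° = 0.2756 / 0.9613 = 0.2867.

0.287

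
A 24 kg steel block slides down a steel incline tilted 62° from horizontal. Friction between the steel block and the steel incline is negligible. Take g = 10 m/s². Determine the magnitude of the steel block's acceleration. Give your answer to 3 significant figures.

8.83 m/s²

Resolving the weight along the incline: the component pulling the steel block down the slope is mg sin 62° = 24 × 10 × 0.8829 = 211.896 N, and the normal force is N = mg cos 62° = 24 × 10 × 0.4695 = 112.680 N.
With no friction the net force along the incline is 211.896 N, so a = g sin 62° = 211.896 / 24 = 8.8290 m/s².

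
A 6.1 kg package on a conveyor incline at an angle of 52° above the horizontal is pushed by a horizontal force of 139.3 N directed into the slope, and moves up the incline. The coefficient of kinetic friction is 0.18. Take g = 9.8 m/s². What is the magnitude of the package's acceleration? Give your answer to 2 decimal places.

The horizontal push has components F cos 52° = 139.3 × 0.6157 = 85.767 N up the incline and F sin 52° = 139.3 × 0.7880 = 109.768 N pressing into the surface.
The normal force is therefore N = mg cos 52° + F sin 52° = 36.807 + 109.768 = 146.575 N, and kinetic friction down the slope is μN = 0.18 × 146.575 = 26.383 N.
Along the incline: F cos 52° − mg sin 52° − μN = ma, so 85.767 − 47.107 − 26.383 = 6.1 a, giving a = 2.0126 m/s².

2.01 m/s²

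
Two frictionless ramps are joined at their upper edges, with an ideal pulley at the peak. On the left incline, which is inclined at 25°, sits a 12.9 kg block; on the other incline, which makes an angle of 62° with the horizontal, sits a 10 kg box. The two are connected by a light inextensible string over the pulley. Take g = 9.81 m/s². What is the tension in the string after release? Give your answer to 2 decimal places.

72.15 N

Resolve each weight along its own incline: the 12.9 kg mass has component 12.9 × 9.81 × sin 25° = 53.482 N down its slope, and the 10 kg mass has 10 × 9.81 × sin 62° = 86.617 N down its slope.
The 10 kg side's 86.617 N exceeds the other side's 53.482 N, so that mass slides down and the 12.9 kg mass slides up. Taking that direction as positive, Newton's second law for the whole system gives 86.617 − 53.482 = (12.9 + 10) a, so a = 33.135 / 22.9 = 1.4469 m/s².
For the 12.9 kg mass (up-slope positive): T − 53.482 = 12.9 × 1.4469, so T = 72.147 N.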